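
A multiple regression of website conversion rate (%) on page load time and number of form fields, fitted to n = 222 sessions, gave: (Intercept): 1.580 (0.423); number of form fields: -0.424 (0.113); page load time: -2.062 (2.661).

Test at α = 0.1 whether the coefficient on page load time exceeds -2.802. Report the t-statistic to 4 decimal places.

t = 0.2781

Read off: b = -2.062, SE = 2.661 for page load time.
H₀: β₁ = -2.802 vs H₁: β₁ > -2.802.
t = (-2.062 − (-2.802)) / 2.661 = 0.2781.
df = n − k − 1 = 222 − 2 − 1 = 219.
One-sided p ≈ 0.3906, which is ≥ 0.1, so fail to reject H₀.
The data do not give significant evidence that the true slope on page load time exceeds -2.802 % per unit, holding the other predictors fixed.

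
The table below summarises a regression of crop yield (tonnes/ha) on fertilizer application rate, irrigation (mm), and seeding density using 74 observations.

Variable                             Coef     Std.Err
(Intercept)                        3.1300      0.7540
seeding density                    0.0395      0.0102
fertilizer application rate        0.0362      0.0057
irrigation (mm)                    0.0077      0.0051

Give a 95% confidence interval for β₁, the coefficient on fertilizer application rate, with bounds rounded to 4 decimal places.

(0.0248, 0.0476)

Read off: b = 0.0362, SE = 0.0057 for fertilizer application rate.
df = n − k − 1 = 74 − 3 − 1 = 70.
t* = t_{0.025, 70} = 1.994437.
Margin = t* × SE = 1.994437 × 0.0057 = 0.011368.
CI: 0.0362 ± 0.011368 → (0.0248, 0.0476).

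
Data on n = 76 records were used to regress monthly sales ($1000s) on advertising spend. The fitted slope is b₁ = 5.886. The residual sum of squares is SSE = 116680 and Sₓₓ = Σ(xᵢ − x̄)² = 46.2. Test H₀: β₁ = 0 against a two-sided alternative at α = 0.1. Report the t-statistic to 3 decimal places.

MSE = SSE/(n − 2) = 116680/74 = 1576.76.
SE(b₁) = √(MSE/Sₓₓ) = √(1576.76/46.2) = 5.842.
t = 5.886 / 5.842 = 1.008.
df = n − 2 = 74.
Two-sided p ≈ 0.3170, which is ≥ 0.1, so fail to reject H₀.
The data do not give significant evidence of an association between advertising spend and monthly sales.

t = 1.008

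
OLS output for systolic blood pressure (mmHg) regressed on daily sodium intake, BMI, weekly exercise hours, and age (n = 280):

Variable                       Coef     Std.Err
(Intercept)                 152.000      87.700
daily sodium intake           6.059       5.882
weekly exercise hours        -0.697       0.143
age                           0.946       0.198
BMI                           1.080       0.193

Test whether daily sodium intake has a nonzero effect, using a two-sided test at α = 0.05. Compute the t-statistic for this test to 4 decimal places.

t = 1.0301

Read off: b = 6.059, SE = 5.882 for daily sodium intake.
H₀: β₁ = 0 vs H₁: β₁ ≠ 0.
t = 6.059 / 5.882 = 1.0301.
df = n − k − 1 = 280 − 4 − 1 = 275.
Two-sided p ≈ 0.3039, which is ≥ 0.05, so fail to reject H₀.
The data do not give significant evidence of an association between daily sodium intake and systolic blood pressure, after adjusting for the other predictors.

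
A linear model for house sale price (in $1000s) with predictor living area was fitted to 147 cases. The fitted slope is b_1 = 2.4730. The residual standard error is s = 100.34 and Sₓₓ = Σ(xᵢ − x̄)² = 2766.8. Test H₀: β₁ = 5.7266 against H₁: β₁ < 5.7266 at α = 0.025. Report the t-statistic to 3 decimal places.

t = -1.706

SE(b_1) = s/√Sₓₓ = 100.34/√2766.8 = 1.90759.
t = (2.4730 − 5.7266) / 1.90759 = -1.706.
df = n − 2 = 145.
One-sided p ≈ 0.0451, which is ≥ 0.025, so fail to reject H₀.
The data do not give significant evidence that the true slope on living area is below 5.7266 $1000s per unit.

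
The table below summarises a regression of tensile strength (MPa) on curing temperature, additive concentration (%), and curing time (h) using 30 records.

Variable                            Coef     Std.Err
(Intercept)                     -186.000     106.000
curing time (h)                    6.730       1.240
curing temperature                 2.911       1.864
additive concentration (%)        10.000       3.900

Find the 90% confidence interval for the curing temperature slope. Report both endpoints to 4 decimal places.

(-0.2683, 6.0903)

Read off: b = 2.911, SE = 1.864 for curing temperature.
df = n − k − 1 = 30 − 3 − 1 = 26.
t* = t_{0.05, 26} = 1.705618.
Margin = t* × SE = 1.705618 × 1.864 = 3.179272.
CI: 2.911 ± 3.179272 → (-0.2683, 6.0903).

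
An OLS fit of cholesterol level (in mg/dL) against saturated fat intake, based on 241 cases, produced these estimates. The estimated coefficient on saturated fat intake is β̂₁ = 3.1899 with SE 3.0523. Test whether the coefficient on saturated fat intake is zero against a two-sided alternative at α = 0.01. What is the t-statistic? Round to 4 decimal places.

H₀: β₁ = 0 vs H₁: β₁ ≠ 0.
t = (β̂₁ − β₁⁰)/SE = 3.1899 / 3.0523 = 1.0451.
df = n − 2 = 241 − 2 = 239.
Two-sided p ≈ 0.2970, which is ≥ 0.01, so fail to reject H₀.
The data do not give significant evidence of an association between saturated fat intake and cholesterol level.

t = 1.0451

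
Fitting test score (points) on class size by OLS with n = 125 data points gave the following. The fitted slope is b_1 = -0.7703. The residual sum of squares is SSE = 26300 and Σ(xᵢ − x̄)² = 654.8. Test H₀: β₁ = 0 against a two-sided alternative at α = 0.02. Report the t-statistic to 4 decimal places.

t = -1.3480

MSE = SSE/(n − 2) = 26300/123 = 213.821.
SE(b_1) = √(MSE/Sₓₓ) = √(213.821/654.8) = 0.57144.
t = -0.7703 / 0.57144 = -1.3480.
df = n − 2 = 123.
Two-sided p ≈ 0.1801, which is ≥ 0.02, so fail to reject H₀.
The data do not give significant evidence of an association between class size and test score.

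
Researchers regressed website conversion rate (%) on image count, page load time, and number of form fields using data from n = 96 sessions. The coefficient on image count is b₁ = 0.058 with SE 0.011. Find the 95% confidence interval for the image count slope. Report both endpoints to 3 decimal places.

df = n − k − 1 = 96 − 3 − 1 = 92.
t* = t_{0.025, 92} = 1.986086.
Margin = t* × SE = 1.986086 × 0.011 = 0.02185.
CI: 0.058 ± 0.02185 → (0.036, 0.080).
With 95% confidence, each one-unit increase in image count is associated with a change of between 0.036 and 0.080 % in website conversion rate, holding the other predictors fixed.

(0.036, 0.080)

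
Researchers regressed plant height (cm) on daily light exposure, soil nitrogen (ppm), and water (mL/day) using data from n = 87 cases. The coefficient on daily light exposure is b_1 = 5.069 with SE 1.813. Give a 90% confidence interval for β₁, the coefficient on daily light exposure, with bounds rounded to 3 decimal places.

df = n − k − 1 = 87 − 3 − 1 = 83.
t* = t_{0.05, 83} = 1.66342.
Margin = t* × SE = 1.66342 × 1.813 = 3.01578.
CI: 5.069 ± 3.01578 → (2.053, 8.085).
With 90% confidence, each one-unit increase in daily light exposure is associated with a change of between 2.053 and 8.085 cm in plant height, holding the other predictors fixed.

(2.053, 8.085)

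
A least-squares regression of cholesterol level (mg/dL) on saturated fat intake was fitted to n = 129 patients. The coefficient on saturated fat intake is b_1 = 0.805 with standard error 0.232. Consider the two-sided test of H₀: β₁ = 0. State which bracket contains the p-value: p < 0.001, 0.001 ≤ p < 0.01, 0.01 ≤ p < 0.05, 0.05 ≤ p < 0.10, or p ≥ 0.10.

t = 0.805 / 0.232 = 3.470.
df = n − 2 = 129 − 2 = 127.
Two-sided p = 2·P(T_{127} > |t|) ≈ 0.0007.
So p < 0.001.

p < 0.001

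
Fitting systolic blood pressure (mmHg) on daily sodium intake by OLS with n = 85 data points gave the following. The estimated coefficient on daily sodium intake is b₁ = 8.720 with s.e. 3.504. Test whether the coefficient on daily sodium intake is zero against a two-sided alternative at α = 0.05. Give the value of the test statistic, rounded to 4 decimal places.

H₀: β₁ = 0 vs H₁: β₁ ≠ 0.
t = (b₁ − β₁⁰)/SE = 8.720 / 3.504 = 2.4886.
df = n − 2 = 85 − 2 = 83.
Two-sided p ≈ 0.0148, which is < 0.05, so reject H₀.
There is evidence that daily sodium intake is associated with systolic blood pressure.

t = 2.4886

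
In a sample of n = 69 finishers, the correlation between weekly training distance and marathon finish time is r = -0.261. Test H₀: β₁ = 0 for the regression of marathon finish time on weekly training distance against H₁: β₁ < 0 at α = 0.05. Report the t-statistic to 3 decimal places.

t = r·√(n − 2)/√(1 − r²) = -0.261·√67/√0.931879 = -2.213.
df = n − 2 = 67.
One-sided p ≈ 0.0152, which is < 0.05, so reject H₀.
There is evidence of a linear association between weekly training distance and marathon finish time.

t = -2.213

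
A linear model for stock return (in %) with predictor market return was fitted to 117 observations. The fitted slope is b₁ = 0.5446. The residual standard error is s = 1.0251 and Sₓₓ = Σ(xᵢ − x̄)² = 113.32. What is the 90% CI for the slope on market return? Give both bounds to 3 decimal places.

SE(b₁) = s/√Sₓₓ = 1.0251/√113.32 = 0.096297.
df = n − 2 = 115.
t* = t_{0.05, 115} = 1.658212.
Margin = t* × SE = 1.658212 × 0.096297 = 0.15968.
CI: 0.5446 ± 0.15968 → (0.385, 0.704).
With 90% confidence, each one-unit increase in market return is associated with a change of between 0.385 and 0.704 % in stock return.

(0.385, 0.704)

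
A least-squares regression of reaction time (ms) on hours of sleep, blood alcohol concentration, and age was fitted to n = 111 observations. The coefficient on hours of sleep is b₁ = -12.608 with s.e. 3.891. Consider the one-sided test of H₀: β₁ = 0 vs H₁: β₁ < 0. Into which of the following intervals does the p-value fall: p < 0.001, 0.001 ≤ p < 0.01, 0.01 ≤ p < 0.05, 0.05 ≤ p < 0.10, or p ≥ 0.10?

t = -12.608 / 3.891 = -3.240.
df = n − k − 1 = 111 − 3 − 1 = 107.
One-sided p = P(T_{107} < t) ≈ 0.0008.
So p < 0.001.

p < 0.001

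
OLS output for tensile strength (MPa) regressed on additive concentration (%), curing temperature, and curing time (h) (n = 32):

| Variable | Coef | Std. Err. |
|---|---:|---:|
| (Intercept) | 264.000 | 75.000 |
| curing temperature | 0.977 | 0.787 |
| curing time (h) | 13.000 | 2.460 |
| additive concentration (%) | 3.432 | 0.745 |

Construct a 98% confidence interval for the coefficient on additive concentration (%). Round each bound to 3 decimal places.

(1.594, 5.270)

Read off: b = 3.432, SE = 0.745 for additive concentration (%).
df = n − k − 1 = 32 − 3 − 1 = 28.
t* = t_{0.01, 28} = 2.46714.
Margin = t* × SE = 2.46714 × 0.745 = 1.83802.
CI: 3.432 ± 1.83802 → (1.594, 5.270).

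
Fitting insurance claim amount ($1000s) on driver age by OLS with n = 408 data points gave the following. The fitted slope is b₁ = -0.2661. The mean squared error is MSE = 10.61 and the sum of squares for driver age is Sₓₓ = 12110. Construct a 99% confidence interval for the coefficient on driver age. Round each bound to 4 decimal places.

SE(b₁) = √(MSE/Sₓₓ) = √(10.61/12110) = 0.0295996.
df = n − 2 = 406.
t* = t_{0.005, 406} = 2.587993.
Margin = t* × SE = 2.587993 × 0.0295996 = 0.076604.
CI: -0.2661 ± 0.076604 → (-0.3427, -0.1895).
With 99% confidence, each one-unit increase in driver age is associated with a change of between -0.3427 and -0.1895 $1000s in insurance claim amount.

(-0.3427, -0.1895)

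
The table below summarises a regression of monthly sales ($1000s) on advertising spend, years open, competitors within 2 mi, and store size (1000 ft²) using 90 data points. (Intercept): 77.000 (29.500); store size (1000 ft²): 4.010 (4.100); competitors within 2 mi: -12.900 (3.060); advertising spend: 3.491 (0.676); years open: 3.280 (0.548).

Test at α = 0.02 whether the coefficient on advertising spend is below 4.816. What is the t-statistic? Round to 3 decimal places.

Read off: b = 3.491, SE = 0.676 for advertising spend.
H₀: β₁ = 4.816 vs H₁: β₁ < 4.816.
t = (3.491 − 4.816) / 0.676 = -1.960.
df = n − k − 1 = 90 − 4 − 1 = 85.
One-sided p ≈ 0.0266, which is ≥ 0.02, so fail to reject H₀.
The data do not give significant evidence that the true slope on advertising spend is below 4.816 $1000s per unit, holding the other predictors fixed.

t = -1.960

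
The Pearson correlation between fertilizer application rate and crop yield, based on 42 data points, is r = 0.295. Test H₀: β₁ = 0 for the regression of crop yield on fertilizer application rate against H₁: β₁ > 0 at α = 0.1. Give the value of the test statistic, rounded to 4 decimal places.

t = 1.9526

t = r·√(n − 2)/√(1 − r²) = 0.295·√40/√0.912975 = 1.9526.
df = n − 2 = 40.
One-sided p ≈ 0.0289, which is < 0.1, so reject H₀.
There is evidence of a linear association between fertilizer application rate and crop yield.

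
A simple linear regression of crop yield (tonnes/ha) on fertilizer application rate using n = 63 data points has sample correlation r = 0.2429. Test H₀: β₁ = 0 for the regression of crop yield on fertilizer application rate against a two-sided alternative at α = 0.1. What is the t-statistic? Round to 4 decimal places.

t = 1.9557

t = r·√(n − 2)/√(1 − r²) = 0.2429·√61/√0.941 = 1.9557.
df = n − 2 = 61.
Two-sided p ≈ 0.0551, which is < 0.1, so reject H₀.
There is evidence of a linear association between fertilizer application rate and crop yield.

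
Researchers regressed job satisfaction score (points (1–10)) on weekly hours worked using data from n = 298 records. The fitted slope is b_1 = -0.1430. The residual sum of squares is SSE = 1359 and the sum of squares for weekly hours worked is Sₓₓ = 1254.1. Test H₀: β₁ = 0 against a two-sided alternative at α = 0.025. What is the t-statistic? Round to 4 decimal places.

t = -2.3634

MSE = SSE/(n − 2) = 1359/296 = 4.59122.
SE(b_1) = √(MSE/Sₓₓ) = √(4.59122/1254.1) = 0.0605059.
t = -0.1430 / 0.0605059 = -2.3634.
df = n − 2 = 296.
Two-sided p ≈ 0.0188, which is < 0.025, so reject H₀.
There is evidence that weekly hours worked is associated with job satisfaction score.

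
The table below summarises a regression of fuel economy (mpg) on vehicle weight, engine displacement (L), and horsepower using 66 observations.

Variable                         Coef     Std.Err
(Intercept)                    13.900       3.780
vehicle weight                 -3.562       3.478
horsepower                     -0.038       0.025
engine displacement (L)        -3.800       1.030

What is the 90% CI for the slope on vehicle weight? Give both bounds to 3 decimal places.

(-9.370, 2.246)

Read off: b = -3.562, SE = 3.478 for vehicle weight.
df = n − k − 1 = 66 − 3 − 1 = 62.
t* = t_{0.05, 62} = 1.669804.
Margin = t* × SE = 1.669804 × 3.478 = 5.80758.
CI: -3.562 ± 5.80758 → (-9.370, 2.246).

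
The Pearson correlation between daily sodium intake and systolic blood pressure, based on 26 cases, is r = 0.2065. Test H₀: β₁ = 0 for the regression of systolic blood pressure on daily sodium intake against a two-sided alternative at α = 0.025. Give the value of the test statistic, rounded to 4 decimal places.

t = 1.0339

t = r·√(n − 2)/√(1 − r²) = 0.2065·√24/√0.957358 = 1.0339.
df = n − 2 = 24.
Two-sided p ≈ 0.3115, which is ≥ 0.025, so fail to reject H₀.
The data do not give significant evidence of a linear association between daily sodium intake and systolic blood pressure.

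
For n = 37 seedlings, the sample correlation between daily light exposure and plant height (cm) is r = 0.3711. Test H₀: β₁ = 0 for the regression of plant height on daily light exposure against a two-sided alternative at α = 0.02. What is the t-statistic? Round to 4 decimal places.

t = 2.3643

t = r·√(n − 2)/√(1 − r²) = 0.3711·√35/√0.862285 = 2.3643.
df = n − 2 = 35.
Two-sided p ≈ 0.0237, which is ≥ 0.02, so fail to reject H₀.
The data do not give significant evidence of a linear association between daily light exposure and plant height.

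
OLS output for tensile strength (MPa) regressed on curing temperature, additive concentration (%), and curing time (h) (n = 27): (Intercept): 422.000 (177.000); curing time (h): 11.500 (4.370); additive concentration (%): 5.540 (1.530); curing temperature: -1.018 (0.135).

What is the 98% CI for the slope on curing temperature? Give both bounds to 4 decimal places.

(-1.3555, -0.6805)

Read off: b = -1.018, SE = 0.135 for curing temperature.
df = n − k − 1 = 27 − 3 − 1 = 23.
t* = t_{0.01, 23} = 2.499867.
Margin = t* × SE = 2.499867 × 0.135 = 0.337482.
CI: -1.018 ± 0.337482 → (-1.3555, -0.6805).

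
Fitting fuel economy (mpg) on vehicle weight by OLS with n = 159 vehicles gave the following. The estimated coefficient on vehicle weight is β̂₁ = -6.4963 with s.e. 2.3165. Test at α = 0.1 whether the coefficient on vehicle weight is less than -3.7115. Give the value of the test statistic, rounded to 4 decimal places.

t = -1.2022

H₀: β₁ = -3.7115 vs H₁: β₁ < -3.7115.
t = (β̂₁ − β₁⁰)/SE = (-6.4963 − (-3.7115)) / 2.3165 = -1.2022.
df = n − 2 = 159 − 2 = 157.
One-sided p ≈ 0.1156, which is ≥ 0.1, so fail to reject H₀.
The data do not give significant evidence that the true slope on vehicle weight is below -3.7115 mpg per unit.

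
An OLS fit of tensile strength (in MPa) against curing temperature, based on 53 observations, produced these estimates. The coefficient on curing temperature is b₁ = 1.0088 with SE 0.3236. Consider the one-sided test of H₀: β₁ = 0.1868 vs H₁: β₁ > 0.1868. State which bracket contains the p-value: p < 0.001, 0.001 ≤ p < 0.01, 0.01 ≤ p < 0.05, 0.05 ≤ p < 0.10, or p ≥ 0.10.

0.001 ≤ p < 0.01

t = (1.0088 − 0.1868) / 0.3236 = 2.540.
df = n − 2 = 53 − 2 = 51.
One-sided p = P(T_{51} > t) ≈ 0.0071.
So 0.001 ≤ p < 0.01.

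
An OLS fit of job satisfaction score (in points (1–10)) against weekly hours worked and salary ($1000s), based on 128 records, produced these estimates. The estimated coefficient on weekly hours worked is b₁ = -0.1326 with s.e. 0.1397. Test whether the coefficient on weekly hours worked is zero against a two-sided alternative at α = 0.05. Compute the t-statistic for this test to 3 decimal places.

H₀: β₁ = 0 vs H₁: β₁ ≠ 0.
t = (b₁ − β₁⁰)/SE = -0.1326 / 0.1397 = -0.949.
df = n − k − 1 = 128 − 2 − 1 = 125.
Two-sided p ≈ 0.3444, which is ≥ 0.05, so fail to reject H₀.
The data do not give significant evidence of an association between weekly hours worked and job satisfaction score, after adjusting for the other predictors.

t = -0.949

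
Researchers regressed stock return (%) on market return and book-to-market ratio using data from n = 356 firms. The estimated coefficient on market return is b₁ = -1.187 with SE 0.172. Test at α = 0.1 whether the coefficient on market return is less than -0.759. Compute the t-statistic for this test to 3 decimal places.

t = -2.488

H₀: β₁ = -0.759 vs H₁: β₁ < -0.759.
t = (b₁ − β₁⁰)/SE = (-1.187 − (-0.759)) / 0.172 = -2.488.
df = n − k − 1 = 356 − 2 − 1 = 353.
One-sided p ≈ 0.0066, which is < 0.1, so reject H₀.
There is evidence that the true slope on market return is below -0.759 % per unit, holding the other predictors fixed.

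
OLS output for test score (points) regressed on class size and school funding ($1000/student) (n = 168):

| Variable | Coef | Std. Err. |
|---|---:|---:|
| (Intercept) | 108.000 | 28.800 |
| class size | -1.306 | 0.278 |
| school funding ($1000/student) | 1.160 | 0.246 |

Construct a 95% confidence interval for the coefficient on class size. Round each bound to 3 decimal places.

Read off: b = -1.306, SE = 0.278 for class size.
df = n − k − 1 = 168 − 2 − 1 = 165.
t* = t_{0.025, 165} = 1.974446.
Margin = t* × SE = 1.974446 × 0.278 = 0.54890.
CI: -1.306 ± 0.54890 → (-1.855, -0.757).

(-1.855, -0.757)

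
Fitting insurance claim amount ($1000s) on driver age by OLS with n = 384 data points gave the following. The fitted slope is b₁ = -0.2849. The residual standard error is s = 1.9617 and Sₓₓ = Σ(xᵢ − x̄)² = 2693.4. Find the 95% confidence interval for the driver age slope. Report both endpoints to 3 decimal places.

SE(b₁) = s/√Sₓₓ = 1.9617/√2693.4 = 0.0377992.
df = n − 2 = 382.
t* = t_{0.025, 382} = 1.966194.
Margin = t* × SE = 1.966194 × 0.0377992 = 0.07432.
CI: -0.2849 ± 0.07432 → (-0.359, -0.211).
With 95% confidence, each one-unit increase in driver age is associated with a change of between -0.359 and -0.211 $1000s in insurance claim amount.

(-0.359, -0.211)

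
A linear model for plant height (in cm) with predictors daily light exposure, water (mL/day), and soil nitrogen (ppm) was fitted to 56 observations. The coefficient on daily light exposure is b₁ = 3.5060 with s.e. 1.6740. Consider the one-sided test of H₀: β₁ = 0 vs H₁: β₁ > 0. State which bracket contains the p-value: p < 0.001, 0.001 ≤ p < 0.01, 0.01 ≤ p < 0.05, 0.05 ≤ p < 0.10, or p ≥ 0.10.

t = 3.5060 / 1.6740 = 2.094.
df = n − k − 1 = 56 − 3 − 1 = 52.
One-sided p = P(T_{52} > t) ≈ 0.0206.
So 0.01 ≤ p < 0.05.

0.01 ≤ p < 0.05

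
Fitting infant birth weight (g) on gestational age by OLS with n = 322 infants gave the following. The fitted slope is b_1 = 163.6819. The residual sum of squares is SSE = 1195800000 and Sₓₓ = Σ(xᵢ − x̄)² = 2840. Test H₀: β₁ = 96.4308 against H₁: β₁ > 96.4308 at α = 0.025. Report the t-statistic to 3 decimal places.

MSE = SSE/(n − 2) = 1195800000/320 = 3.73688e+06.
SE(b_1) = √(MSE/Sₓₓ) = √(3.73688e+06/2840) = 36.274.
t = (163.6819 − 96.4308) / 36.274 = 1.854.
df = n − 2 = 320.
One-sided p ≈ 0.0323, which is ≥ 0.025, so fail to reject H₀.
The data do not give significant evidence that the true slope on gestational age exceeds 96.4308 g per unit.

t = 1.854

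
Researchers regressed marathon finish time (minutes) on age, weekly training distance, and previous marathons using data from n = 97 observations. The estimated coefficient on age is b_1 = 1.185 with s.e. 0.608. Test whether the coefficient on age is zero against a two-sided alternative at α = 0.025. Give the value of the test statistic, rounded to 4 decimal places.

H₀: β₁ = 0 vs H₁: β₁ ≠ 0.
t = (b_1 − β₁⁰)/SE = 1.185 / 0.608 = 1.9490.
df = n − k − 1 = 97 − 3 − 1 = 93.
Two-sided p ≈ 0.0543, which is ≥ 0.025, so fail to reject H₀.
The data do not give significant evidence of an association between age and marathon finish time, after adjusting for the other predictors.

t = 1.9490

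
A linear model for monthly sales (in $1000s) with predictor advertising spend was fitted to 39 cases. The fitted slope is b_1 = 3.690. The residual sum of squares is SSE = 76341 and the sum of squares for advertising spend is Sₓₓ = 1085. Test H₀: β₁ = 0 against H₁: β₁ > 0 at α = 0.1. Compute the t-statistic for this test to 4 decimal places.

MSE = SSE/(n − 2) = 76341/37 = 2063.27.
SE(b_1) = √(MSE/Sₓₓ) = √(2063.27/1085) = 1.379.
t = 3.690 / 1.379 = 2.6759.
df = n − 2 = 37.
One-sided p ≈ 0.0055, which is < 0.1, so reject H₀.
There is evidence that the true slope on advertising spend is positive.

t = 2.6759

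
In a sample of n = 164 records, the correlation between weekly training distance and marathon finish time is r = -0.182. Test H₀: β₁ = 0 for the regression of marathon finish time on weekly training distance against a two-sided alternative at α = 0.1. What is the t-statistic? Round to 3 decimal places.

t = -2.356

t = r·√(n − 2)/√(1 − r²) = -0.182·√162/√0.966876 = -2.356.
df = n − 2 = 162.
Two-sided p ≈ 0.0197, which is < 0.1, so reject H₀.
There is evidence of a linear association between weekly training distance and marathon finish time.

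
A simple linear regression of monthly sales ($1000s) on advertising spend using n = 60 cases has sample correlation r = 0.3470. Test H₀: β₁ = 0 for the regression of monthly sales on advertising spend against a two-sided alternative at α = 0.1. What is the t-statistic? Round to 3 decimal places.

t = 2.818

t = r·√(n − 2)/√(1 − r²) = 0.3470·√58/√0.879591 = 2.818.
df = n − 2 = 58.
Two-sided p ≈ 0.0066, which is < 0.1, so reject H₀.
There is evidence of a linear association between advertising spend and monthly sales.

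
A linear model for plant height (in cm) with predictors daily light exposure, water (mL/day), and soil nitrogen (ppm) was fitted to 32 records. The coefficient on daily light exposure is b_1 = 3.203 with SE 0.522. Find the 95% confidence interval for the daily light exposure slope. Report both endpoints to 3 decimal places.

(2.134, 4.272)

df = n − k − 1 = 32 − 3 − 1 = 28.
t* = t_{0.025, 28} = 2.048407.
Margin = t* × SE = 2.048407 × 0.522 = 1.06927.
CI: 3.203 ± 1.06927 → (2.134, 4.272).
With 95% confidence, each one-unit increase in daily light exposure is associated with a change of between 2.134 and 4.272 cm in plant height, holding the other predictors fixed.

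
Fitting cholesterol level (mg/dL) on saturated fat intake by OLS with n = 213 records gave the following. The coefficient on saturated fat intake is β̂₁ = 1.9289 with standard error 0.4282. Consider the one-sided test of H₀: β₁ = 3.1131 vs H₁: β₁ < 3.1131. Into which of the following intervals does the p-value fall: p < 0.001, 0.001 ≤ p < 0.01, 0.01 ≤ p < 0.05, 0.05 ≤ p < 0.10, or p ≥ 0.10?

0.001 ≤ p < 0.01

t = (1.9289 − 3.1131) / 0.4282 = -2.766.
df = n − 2 = 213 − 2 = 211.
One-sided p = P(T_{211} < t) ≈ 0.0031.
So 0.001 ≤ p < 0.01.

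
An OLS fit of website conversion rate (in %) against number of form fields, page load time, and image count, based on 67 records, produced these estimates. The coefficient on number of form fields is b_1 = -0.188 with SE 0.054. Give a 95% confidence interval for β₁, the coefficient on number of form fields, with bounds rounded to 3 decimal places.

df = n − k − 1 = 67 − 3 − 1 = 63.
t* = t_{0.025, 63} = 1.998341.
Margin = t* × SE = 1.998341 × 0.054 = 0.10791.
CI: -0.188 ± 0.10791 → (-0.296, -0.080).
With 95% confidence, each one-unit increase in number of form fields is associated with a change of between -0.296 and -0.080 % in website conversion rate, holding the other predictors fixed.

(-0.296, -0.080)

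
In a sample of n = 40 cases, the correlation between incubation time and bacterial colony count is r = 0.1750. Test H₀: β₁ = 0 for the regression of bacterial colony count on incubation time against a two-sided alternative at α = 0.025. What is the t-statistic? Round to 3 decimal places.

t = r·√(n − 2)/√(1 − r²) = 0.1750·√38/√0.969375 = 1.096.
df = n − 2 = 38.
Two-sided p ≈ 0.2801, which is ≥ 0.025, so fail to reject H₀.
The data do not give significant evidence of a linear association between incubation time and bacterial colony count.

t = 1.096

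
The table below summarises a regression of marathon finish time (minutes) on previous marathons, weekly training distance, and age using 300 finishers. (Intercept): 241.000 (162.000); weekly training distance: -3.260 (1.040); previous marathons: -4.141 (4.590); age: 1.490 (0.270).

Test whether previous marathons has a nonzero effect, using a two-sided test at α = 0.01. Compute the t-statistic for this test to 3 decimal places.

Read off: b = -4.141, SE = 4.590 for previous marathons.
H₀: β₁ = 0 vs H₁: β₁ ≠ 0.
t = -4.141 / 4.590 = -0.902.
df = n − k − 1 = 300 − 3 − 1 = 296.
Two-sided p ≈ 0.3677, which is ≥ 0.01, so fail to reject H₀.
The data do not give significant evidence of an association between previous marathons and marathon finish time, after adjusting for the other predictors.

t = -0.902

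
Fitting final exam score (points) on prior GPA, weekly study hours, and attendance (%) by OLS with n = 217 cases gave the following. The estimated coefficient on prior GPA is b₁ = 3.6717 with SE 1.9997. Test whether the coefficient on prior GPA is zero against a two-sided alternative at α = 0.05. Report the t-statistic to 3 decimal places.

H₀: β₁ = 0 vs H₁: β₁ ≠ 0.
t = (b₁ − β₁⁰)/SE = 3.6717 / 1.9997 = 1.836.
df = n − k − 1 = 217 − 3 − 1 = 213.
Two-sided p ≈ 0.0677, which is ≥ 0.05, so fail to reject H₀.
The data do not give significant evidence of an association between prior GPA and final exam score, after adjusting for the other predictors.

t = 1.836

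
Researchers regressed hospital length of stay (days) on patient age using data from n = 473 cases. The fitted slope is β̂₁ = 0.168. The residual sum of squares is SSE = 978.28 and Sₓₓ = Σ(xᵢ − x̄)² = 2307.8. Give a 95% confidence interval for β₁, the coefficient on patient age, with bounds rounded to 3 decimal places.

(0.109, 0.227)

MSE = SSE/(n − 2) = 978.28/471 = 2.07703.
SE(β̂₁) = √(MSE/Sₓₓ) = √(2.07703/2307.8) = 0.0300001.
df = n − 2 = 471.
t* = t_{0.025, 471} = 1.965013.
Margin = t* × SE = 1.965013 × 0.0300001 = 0.05895.
CI: 0.168 ± 0.05895 → (0.109, 0.227).
With 95% confidence, each one-unit increase in patient age is associated with a change of between 0.109 and 0.227 days in hospital length of stay.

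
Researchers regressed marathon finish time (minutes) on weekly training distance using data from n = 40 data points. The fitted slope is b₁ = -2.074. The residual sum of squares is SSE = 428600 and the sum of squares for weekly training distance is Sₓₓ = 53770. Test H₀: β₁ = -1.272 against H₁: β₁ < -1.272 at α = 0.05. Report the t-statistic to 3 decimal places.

t = -1.751

MSE = SSE/(n − 2) = 428600/38 = 11278.9.
SE(b₁) = √(MSE/Sₓₓ) = √(11278.9/53770) = 0.457999.
t = (-2.074 − (-1.272)) / 0.457999 = -1.751.
df = n − 2 = 38.
One-sided p ≈ 0.0440, which is < 0.05, so reject H₀.
There is evidence that the true slope on weekly training distance is below -1.272 minutes per unit.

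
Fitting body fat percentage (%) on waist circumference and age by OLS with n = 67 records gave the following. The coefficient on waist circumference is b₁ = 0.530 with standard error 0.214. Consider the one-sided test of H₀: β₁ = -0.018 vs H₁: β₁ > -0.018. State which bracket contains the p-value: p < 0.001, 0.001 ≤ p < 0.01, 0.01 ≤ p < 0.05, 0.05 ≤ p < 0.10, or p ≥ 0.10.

t = (0.530 − (-0.018)) / 0.214 = 2.561.
df = n − k − 1 = 67 − 2 − 1 = 64.
One-sided p = P(T_{64} > t) ≈ 0.0064.
So 0.001 ≤ p < 0.01.

0.001 ≤ p < 0.01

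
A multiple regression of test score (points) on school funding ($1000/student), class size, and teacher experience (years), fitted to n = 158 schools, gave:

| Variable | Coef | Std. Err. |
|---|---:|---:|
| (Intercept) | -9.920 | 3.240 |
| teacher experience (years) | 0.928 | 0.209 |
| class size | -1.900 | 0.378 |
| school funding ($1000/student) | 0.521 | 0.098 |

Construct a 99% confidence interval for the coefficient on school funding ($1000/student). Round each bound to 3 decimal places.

(0.265, 0.777)

Read off: b = 0.521, SE = 0.098 for school funding ($1000/student).
df = n − k − 1 = 158 − 3 − 1 = 154.
t* = t_{0.005, 154} = 2.608131.
Margin = t* × SE = 2.608131 × 0.098 = 0.25560.
CI: 0.521 ± 0.25560 → (0.265, 0.777).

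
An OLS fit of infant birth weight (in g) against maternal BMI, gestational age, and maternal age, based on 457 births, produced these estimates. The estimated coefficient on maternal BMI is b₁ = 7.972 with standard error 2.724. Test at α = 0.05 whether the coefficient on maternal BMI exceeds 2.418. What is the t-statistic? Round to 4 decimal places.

t = 2.0389

H₀: β₁ = 2.418 vs H₁: β₁ > 2.418.
t = (b₁ − β₁⁰)/SE = (7.972 − 2.418) / 2.724 = 2.0389.
df = n − k − 1 = 457 − 3 − 1 = 453.
One-sided p ≈ 0.0210, which is < 0.05, so reject H₀.
There is evidence that the true slope on maternal BMI exceeds 2.418 g per unit, holding the other predictors fixed.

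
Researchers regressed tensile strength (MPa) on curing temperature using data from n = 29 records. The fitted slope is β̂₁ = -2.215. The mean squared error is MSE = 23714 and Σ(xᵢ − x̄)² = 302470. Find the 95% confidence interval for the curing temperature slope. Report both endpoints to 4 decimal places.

SE(β̂₁) = √(MSE/Sₓₓ) = √(23714/302470) = 0.280002.
df = n − 2 = 27.
t* = t_{0.025, 27} = 2.051831.
Margin = t* × SE = 2.051831 × 0.280002 = 0.574517.
CI: -2.215 ± 0.574517 → (-2.7895, -1.6405).
With 95% confidence, each one-unit increase in curing temperature is associated with a change of between -2.7895 and -1.6405 MPa in tensile strength.

(-2.7895, -1.6405)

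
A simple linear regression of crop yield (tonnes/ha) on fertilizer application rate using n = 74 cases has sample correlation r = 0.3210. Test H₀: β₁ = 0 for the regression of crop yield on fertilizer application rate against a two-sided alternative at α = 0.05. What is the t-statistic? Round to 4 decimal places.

t = 2.8760

t = r·√(n − 2)/√(1 − r²) = 0.3210·√72/√0.896959 = 2.8760.
df = n − 2 = 72.
Two-sided p ≈ 0.0053, which is < 0.05, so reject H₀.
There is evidence of a linear association between fertilizer application rate and crop yield.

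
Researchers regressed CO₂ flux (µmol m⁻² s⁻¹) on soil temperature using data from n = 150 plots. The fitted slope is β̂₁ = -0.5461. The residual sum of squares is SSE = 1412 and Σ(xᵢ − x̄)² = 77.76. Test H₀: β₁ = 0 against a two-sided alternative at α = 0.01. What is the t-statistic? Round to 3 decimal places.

t = -1.559

MSE = SSE/(n − 2) = 1412/148 = 9.54054.
SE(β̂₁) = √(MSE/Sₓₓ) = √(9.54054/77.76) = 0.350274.
t = -0.5461 / 0.350274 = -1.559.
df = n − 2 = 148.
Two-sided p ≈ 0.1211, which is ≥ 0.01, so fail to reject H₀.
The data do not give significant evidence of an association between soil temperature and CO₂ flux.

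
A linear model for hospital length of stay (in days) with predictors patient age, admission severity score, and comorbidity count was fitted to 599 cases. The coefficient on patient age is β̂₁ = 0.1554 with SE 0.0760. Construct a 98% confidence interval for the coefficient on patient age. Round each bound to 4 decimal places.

(-0.0219, 0.3327)

df = n − k − 1 = 599 − 3 − 1 = 595.
t* = t_{0.01, 595} = 2.332631.
Margin = t* × SE = 2.332631 × 0.0760 = 0.177280.
CI: 0.1554 ± 0.177280 → (-0.0219, 0.3327).
With 98% confidence, each one-unit increase in patient age is associated with a change of between -0.0219 and 0.3327 days in hospital length of stay, holding the other predictors fixed.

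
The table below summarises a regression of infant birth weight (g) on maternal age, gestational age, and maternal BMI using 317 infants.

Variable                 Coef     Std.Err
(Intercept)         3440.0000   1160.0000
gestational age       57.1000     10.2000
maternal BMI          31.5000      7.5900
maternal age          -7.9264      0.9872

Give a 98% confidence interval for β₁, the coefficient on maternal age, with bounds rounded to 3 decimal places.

Read off: b = -7.9264, SE = 0.9872 for maternal age.
df = n − k − 1 = 317 − 3 − 1 = 313.
t* = t_{0.01, 313} = 2.33832.
Margin = t* × SE = 2.33832 × 0.9872 = 2.30839.
CI: -7.9264 ± 2.30839 → (-10.235, -5.618).

(-10.235, -5.618)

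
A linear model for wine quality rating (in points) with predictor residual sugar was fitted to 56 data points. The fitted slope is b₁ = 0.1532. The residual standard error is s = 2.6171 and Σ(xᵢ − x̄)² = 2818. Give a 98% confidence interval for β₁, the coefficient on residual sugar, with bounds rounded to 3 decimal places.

(0.035, 0.271)

SE(b₁) = s/√Sₓₓ = 2.6171/√2818 = 0.0493003.
df = n − 2 = 54.
t* = t_{0.01, 54} = 2.39741.
Margin = t* × SE = 2.39741 × 0.0493003 = 0.11819.
CI: 0.1532 ± 0.11819 → (0.035, 0.271).
With 98% confidence, each one-unit increase in residual sugar is associated with a change of between 0.035 and 0.271 points in wine quality rating.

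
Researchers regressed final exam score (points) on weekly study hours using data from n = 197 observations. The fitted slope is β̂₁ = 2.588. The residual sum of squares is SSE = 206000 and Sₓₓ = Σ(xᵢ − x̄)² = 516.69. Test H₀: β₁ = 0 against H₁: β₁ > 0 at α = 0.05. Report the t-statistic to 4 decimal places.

t = 1.8099

MSE = SSE/(n − 2) = 206000/195 = 1056.41.
SE(β̂₁) = √(MSE/Sₓₓ) = √(1056.41/516.69) = 1.42989.
t = 2.588 / 1.42989 = 1.8099.
df = n − 2 = 195.
One-sided p ≈ 0.0359, which is < 0.05, so reject H₀.
There is evidence that the true slope on weekly study hours is positive.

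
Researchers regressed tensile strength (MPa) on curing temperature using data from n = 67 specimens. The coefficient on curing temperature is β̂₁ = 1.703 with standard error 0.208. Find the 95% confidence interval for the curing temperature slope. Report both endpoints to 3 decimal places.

df = n − 2 = 67 − 2 = 65.
t* = t_{0.025, 65} = 1.997138.
Margin = t* × SE = 1.997138 × 0.208 = 0.41540.
CI: 1.703 ± 0.41540 → (1.288, 2.118).
With 95% confidence, each one-unit increase in curing temperature is associated with a change of between 1.288 and 2.118 MPa in tensile strength.

(1.288, 2.118)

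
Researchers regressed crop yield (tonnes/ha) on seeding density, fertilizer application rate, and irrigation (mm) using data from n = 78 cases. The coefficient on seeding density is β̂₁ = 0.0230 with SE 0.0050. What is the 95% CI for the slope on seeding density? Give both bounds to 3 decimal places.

(0.013, 0.033)

df = n − k − 1 = 78 − 3 − 1 = 74.
t* = t_{0.025, 74} = 1.992543.
Margin = t* × SE = 1.992543 × 0.0050 = 0.00996.
CI: 0.0230 ± 0.00996 → (0.013, 0.033).
With 95% confidence, each one-unit increase in seeding density is associated with a change of between 0.013 and 0.033 tonnes/ha in crop yield, holding the other predictors fixed.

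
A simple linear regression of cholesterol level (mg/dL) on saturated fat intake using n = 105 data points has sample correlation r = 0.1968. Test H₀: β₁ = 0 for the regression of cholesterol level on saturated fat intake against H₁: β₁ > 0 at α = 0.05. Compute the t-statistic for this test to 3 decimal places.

t = r·√(n − 2)/√(1 − r²) = 0.1968·√103/√0.96127 = 2.037.
df = n − 2 = 103.
One-sided p ≈ 0.0221, which is < 0.05, so reject H₀.
There is evidence of a linear association between saturated fat intake and cholesterol level.

t = 2.037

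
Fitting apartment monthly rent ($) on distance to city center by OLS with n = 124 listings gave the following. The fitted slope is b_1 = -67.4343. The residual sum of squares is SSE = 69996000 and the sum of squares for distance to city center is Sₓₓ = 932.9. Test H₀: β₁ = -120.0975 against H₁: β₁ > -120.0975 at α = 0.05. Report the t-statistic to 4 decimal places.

t = 2.1236

MSE = SSE/(n − 2) = 69996000/122 = 573738.
SE(b_1) = √(MSE/Sₓₓ) = √(573738/932.9) = 24.7993.
t = (-67.4343 − (-120.0975)) / 24.7993 = 2.1236.
df = n − 2 = 122.
One-sided p ≈ 0.0179, which is < 0.05, so reject H₀.
There is evidence that the true slope on distance to city center exceeds -120.0975 $ per unit.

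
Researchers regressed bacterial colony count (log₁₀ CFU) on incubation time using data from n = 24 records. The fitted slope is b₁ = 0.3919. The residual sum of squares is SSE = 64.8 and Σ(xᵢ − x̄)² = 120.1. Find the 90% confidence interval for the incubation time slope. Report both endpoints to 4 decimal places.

(0.1230, 0.6608)

MSE = SSE/(n − 2) = 64.8/22 = 2.94545.
SE(b₁) = √(MSE/Sₓₓ) = √(2.94545/120.1) = 0.156605.
df = n − 2 = 22.
t* = t_{0.05, 22} = 1.717144.
Margin = t* × SE = 1.717144 × 0.156605 = 0.268913.
CI: 0.3919 ± 0.268913 → (0.1230, 0.6608).
With 90% confidence, each one-unit increase in incubation time is associated with a change of between 0.1230 and 0.6608 log₁₀ CFU in bacterial colony count.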